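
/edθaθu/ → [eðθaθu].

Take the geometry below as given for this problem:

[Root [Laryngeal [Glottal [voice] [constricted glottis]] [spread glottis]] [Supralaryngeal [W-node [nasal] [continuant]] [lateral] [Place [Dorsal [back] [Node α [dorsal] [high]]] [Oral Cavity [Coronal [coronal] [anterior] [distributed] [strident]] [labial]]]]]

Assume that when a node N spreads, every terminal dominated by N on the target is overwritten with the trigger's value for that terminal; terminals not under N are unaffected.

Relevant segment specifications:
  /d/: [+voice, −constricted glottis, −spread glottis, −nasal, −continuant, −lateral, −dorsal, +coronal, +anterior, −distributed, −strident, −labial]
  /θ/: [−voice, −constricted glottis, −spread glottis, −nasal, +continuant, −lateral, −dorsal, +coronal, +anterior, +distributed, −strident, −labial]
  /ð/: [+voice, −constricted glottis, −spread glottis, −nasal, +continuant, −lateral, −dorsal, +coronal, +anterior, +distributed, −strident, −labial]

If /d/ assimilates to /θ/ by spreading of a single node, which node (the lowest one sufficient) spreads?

Supralaryngeal

Comparing /d/ with its surface form [ð], the features that change are [continuant], [distributed].
These terminals are all dominated by Supralaryngeal, and no proper subconstituent of Supralaryngeal covers them all; Supralaryngeal is their lowest common ancestor.
Spreading Supralaryngeal from /θ/ overwrites each of those terminals with /θ/'s values, yielding exactly [ð].
[voice] — on which /θ/ differs from /d/ — is unchanged, so Root cannot have spread; the constituent is no larger than Supralaryngeal.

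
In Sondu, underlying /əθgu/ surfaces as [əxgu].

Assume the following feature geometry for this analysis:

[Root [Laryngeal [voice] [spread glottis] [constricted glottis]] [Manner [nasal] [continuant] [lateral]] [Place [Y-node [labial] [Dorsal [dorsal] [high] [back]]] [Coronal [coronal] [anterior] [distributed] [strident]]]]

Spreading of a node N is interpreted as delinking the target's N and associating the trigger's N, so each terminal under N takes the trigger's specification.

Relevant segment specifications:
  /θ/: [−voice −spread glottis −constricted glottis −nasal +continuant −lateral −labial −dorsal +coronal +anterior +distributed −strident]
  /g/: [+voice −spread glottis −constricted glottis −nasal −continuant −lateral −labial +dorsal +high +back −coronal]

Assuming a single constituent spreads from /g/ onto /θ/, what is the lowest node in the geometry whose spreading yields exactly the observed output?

Feature comparison: [coronal], [anterior], [distributed], [strident], [dorsal], [high], [back] differ between /θ/ and [x]; the remaining terminals match.
In this geometry the lowest node dominating all of them is Place: every daughter of Place dominates only a proper subset, so no lower node suffices.
Delinking /θ/'s Place and associating /g/'s Place gives precisely the feature bundle of [x].
Had Root spread, [voice], [continuant] would have taken /g/'s values; they stay as in /θ/, confirming the spreading constituent is exactly Place.

Place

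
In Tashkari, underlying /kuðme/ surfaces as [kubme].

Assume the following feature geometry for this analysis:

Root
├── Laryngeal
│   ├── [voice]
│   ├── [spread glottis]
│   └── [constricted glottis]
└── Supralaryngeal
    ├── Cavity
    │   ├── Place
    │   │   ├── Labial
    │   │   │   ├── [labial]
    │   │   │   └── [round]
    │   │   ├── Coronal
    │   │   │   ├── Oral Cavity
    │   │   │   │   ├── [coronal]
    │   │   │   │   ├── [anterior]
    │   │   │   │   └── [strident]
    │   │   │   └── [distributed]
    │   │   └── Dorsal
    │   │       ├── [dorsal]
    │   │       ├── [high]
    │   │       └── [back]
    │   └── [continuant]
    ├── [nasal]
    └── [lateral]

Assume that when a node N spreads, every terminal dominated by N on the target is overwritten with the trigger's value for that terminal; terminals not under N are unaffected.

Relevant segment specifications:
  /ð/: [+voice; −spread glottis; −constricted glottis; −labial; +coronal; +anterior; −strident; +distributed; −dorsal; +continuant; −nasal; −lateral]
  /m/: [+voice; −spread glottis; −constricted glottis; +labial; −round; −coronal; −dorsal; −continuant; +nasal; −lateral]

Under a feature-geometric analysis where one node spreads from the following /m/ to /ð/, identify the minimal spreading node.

Cavity

The alternation /ð/ → [b] changes [continuant], [labial], [round], [coronal], [anterior], [distributed], [strident] and nothing else.
These terminals are all dominated by Cavity, and no proper subconstituent of Cavity covers them all; Cavity is their lowest common ancestor.
If Cavity spreads, every terminal under it takes /m/'s value, producing [b] as observed.
[nasal] — on which /m/ differs from /ð/ — is unchanged, so neither Supralaryngeal nor anything higher can have spread; the constituent is no larger than Cavity.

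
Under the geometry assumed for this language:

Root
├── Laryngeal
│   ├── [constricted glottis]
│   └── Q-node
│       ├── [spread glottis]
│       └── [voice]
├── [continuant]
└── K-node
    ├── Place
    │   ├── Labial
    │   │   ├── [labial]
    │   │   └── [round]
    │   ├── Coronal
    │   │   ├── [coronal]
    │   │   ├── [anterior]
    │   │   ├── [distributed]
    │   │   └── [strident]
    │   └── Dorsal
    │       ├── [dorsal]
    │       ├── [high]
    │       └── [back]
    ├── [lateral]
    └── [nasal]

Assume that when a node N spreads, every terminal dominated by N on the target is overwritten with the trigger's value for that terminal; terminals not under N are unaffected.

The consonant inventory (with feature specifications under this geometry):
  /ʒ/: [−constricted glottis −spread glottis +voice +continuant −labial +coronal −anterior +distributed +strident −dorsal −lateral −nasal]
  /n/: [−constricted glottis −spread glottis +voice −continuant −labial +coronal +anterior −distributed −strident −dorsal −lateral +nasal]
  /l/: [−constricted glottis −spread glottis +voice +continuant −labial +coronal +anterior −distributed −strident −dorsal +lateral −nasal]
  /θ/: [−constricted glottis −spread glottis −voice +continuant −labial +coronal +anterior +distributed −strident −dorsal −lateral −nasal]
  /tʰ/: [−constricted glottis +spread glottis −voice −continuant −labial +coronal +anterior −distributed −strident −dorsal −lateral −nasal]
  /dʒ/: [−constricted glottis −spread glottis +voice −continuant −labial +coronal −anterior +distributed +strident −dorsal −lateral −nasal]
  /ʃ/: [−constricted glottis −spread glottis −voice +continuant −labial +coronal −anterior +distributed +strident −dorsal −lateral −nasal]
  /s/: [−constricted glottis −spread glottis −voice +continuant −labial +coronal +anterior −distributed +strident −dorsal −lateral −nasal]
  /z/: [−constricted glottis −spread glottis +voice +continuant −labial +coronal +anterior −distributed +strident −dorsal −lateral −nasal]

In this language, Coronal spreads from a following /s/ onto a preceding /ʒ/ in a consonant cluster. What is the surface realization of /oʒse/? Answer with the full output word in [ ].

Terminals under Coronal in this geometry: [coronal], [anterior], [distributed], [strident].
Spreading Coronal from /s/ onto /ʒ/ replaces those values with /s/'s: [+coronal], [+anterior], [−distributed], [+strident]. Features outside Coronal ([constricted glottis], [spread glottis], [voice], …) stay as in /ʒ/.
Among the inventory, only /z/ has exactly this specification, giving the surface form [ozse].

[ozse]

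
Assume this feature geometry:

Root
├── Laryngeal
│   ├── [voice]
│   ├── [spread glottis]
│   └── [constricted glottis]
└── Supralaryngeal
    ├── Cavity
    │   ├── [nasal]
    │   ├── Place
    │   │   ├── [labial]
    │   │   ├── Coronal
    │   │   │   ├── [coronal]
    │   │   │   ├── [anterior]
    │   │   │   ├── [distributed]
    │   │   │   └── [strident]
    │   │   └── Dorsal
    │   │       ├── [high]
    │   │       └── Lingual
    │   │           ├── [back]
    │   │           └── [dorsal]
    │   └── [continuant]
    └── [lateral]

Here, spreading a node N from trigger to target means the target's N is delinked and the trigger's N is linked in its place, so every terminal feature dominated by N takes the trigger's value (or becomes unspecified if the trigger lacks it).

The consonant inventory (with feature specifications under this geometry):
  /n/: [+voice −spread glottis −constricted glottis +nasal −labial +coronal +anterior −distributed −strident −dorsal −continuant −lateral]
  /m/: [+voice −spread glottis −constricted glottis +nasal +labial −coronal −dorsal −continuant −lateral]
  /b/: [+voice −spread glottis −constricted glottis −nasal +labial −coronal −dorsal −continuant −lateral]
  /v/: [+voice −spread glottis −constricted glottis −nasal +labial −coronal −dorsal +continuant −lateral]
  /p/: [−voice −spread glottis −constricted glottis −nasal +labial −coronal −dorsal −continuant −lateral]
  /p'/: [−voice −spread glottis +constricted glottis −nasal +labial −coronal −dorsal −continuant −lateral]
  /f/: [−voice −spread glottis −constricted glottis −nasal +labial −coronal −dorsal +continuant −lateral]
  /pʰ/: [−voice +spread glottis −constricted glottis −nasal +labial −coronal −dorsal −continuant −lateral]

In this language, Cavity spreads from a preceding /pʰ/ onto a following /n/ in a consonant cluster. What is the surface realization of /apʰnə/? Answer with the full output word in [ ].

[apʰbə]

Cavity immediately or transitively dominates [nasal], [labial], [coronal], [anterior], [distributed], [strident], [high], [back], [dorsal], [continuant].
Spreading Cavity from /pʰ/ onto /n/ replaces those values with /pʰ/'s: [−nasal], [+labial], [−coronal], [−dorsal], [−continuant]. Features outside Cavity ([voice], [spread glottis], [constricted glottis], …) stay as in /n/.
The resulting bundle matches /b/ in the inventory; substituting it for /n/ gives [apʰbə].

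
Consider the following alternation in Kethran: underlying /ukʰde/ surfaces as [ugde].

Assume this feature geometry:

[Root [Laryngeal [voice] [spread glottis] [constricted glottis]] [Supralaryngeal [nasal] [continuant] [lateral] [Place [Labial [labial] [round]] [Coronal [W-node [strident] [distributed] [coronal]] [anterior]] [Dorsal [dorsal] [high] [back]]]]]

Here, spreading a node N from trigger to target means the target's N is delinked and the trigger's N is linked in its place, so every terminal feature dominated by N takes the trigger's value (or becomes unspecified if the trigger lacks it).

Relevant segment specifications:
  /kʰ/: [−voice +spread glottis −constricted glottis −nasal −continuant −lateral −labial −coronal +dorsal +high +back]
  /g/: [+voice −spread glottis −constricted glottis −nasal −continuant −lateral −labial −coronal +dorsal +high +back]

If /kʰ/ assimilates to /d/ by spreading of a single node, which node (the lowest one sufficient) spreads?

/kʰ/ and [g] differ in [voice], [spread glottis]; every other specified feature is identical.
Tracing each changed feature up the tree, the paths first meet at Laryngeal; any lower node misses at least one of them.
If Laryngeal spreads, every terminal under it takes /d/'s value, producing [g] as observed.
Had Root spread, [coronal], [dorsal] would have taken /d/'s values; they stay as in /kʰ/, confirming the spreading constituent is exactly Laryngeal.

Laryngeal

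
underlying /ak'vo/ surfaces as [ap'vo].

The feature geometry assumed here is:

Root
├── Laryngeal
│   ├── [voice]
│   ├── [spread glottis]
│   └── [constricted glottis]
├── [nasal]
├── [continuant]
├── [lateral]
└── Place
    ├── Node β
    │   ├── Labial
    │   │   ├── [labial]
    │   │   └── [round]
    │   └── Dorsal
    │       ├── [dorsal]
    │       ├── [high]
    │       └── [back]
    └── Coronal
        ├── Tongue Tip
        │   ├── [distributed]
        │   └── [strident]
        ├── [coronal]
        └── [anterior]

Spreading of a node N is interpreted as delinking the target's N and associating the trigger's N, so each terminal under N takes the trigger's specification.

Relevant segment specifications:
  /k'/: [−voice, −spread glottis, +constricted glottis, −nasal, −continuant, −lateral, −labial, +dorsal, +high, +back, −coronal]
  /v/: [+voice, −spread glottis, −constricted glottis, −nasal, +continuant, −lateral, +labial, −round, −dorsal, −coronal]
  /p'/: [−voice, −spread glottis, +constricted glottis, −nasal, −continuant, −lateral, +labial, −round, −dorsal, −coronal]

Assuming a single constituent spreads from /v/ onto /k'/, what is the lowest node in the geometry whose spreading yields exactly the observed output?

Feature comparison: [labial], [round], [dorsal], [high], [back] differ between /k'/ and [p']; the remaining terminals match.
Tracing each changed feature up the tree, the paths first meet at Node β; any lower node misses at least one of them.
Delinking /k'/'s Node β and associating /v/'s Node β gives precisely the feature bundle of [p'].
[continuant], [voice] stay as in /k'/ although /v/ differs there, so no node dominating them spread; among the remaining candidates Node β is the lowest that derives the output.

Node β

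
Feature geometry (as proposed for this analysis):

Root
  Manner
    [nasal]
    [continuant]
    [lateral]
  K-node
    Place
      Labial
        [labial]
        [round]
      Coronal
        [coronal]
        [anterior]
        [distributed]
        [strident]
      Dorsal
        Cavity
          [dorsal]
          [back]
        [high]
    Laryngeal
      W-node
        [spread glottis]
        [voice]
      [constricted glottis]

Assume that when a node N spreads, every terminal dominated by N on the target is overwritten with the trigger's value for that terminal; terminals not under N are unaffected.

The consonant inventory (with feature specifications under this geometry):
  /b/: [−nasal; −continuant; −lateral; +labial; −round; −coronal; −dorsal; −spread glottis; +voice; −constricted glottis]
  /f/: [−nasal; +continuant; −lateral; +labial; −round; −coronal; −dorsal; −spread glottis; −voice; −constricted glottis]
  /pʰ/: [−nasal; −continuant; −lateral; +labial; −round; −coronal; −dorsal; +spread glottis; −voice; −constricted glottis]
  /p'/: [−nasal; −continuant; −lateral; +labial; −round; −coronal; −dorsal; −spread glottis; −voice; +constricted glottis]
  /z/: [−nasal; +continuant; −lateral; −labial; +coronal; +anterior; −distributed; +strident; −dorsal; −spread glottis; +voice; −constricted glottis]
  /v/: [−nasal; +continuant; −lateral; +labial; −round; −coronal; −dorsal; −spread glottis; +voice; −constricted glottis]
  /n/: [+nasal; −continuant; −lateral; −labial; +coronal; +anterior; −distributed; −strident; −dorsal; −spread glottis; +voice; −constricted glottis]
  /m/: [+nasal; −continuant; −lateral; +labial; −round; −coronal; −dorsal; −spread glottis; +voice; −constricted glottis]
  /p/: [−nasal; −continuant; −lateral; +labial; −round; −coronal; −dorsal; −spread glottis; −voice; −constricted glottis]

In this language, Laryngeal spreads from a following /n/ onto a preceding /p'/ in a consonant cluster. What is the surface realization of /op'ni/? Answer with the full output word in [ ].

[obni]

Laryngeal immediately or transitively dominates [spread glottis], [voice], [constricted glottis].
After delinking /p'/'s Laryngeal and linking /n/'s, the affected terminals become [−spread glottis], [+voice], [−constricted glottis]; [nasal], [continuant], [lateral], … (outside Laryngeal) are retained from /p'/.
Among the inventory, only /b/ has exactly this specification, giving the surface form [obni].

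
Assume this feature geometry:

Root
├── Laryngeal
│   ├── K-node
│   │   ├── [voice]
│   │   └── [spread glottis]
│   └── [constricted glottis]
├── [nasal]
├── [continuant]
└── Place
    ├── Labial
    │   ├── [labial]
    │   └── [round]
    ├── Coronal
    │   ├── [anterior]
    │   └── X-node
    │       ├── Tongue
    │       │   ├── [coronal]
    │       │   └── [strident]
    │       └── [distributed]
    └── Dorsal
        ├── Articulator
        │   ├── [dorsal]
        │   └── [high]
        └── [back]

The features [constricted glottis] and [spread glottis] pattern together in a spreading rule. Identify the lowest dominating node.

Laryngeal

[constricted glottis] is immediately dominated by Laryngeal.
[spread glottis] is immediately dominated by K-node.
These paths first converge at Laryngeal; no daughter of Laryngeal dominates all 2 features, so Laryngeal is the minimal constituent.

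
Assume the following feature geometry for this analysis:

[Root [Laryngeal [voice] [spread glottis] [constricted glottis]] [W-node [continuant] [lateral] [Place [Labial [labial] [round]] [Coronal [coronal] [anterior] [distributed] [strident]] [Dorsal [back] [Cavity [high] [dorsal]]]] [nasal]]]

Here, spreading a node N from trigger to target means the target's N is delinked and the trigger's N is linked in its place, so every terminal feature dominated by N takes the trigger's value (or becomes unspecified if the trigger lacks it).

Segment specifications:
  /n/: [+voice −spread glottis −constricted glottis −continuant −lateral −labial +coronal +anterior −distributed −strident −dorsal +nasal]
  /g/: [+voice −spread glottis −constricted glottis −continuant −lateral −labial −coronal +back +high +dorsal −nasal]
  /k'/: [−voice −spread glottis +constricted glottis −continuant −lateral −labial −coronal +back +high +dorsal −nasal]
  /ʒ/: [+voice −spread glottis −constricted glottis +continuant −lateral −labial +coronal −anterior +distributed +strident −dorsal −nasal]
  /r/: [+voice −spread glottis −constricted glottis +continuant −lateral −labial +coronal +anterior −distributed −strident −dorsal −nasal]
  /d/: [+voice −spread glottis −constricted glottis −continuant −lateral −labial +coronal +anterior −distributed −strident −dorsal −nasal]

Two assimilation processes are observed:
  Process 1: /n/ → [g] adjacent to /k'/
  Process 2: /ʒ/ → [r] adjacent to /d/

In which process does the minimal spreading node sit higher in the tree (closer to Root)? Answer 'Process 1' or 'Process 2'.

Process 1

In Process 1, [nasal], [coronal], [anterior], [distributed], [strident], [dorsal], [high], [back] change, so the minimal spreading node is W-node at depth 1.
In Process 2, [anterior], [distributed], [strident] change, so the minimal spreading node is Coronal at depth 3.
W-node (depth 1) sits above Coronal (depth 3), making Process 1 the one with the higher spreading node.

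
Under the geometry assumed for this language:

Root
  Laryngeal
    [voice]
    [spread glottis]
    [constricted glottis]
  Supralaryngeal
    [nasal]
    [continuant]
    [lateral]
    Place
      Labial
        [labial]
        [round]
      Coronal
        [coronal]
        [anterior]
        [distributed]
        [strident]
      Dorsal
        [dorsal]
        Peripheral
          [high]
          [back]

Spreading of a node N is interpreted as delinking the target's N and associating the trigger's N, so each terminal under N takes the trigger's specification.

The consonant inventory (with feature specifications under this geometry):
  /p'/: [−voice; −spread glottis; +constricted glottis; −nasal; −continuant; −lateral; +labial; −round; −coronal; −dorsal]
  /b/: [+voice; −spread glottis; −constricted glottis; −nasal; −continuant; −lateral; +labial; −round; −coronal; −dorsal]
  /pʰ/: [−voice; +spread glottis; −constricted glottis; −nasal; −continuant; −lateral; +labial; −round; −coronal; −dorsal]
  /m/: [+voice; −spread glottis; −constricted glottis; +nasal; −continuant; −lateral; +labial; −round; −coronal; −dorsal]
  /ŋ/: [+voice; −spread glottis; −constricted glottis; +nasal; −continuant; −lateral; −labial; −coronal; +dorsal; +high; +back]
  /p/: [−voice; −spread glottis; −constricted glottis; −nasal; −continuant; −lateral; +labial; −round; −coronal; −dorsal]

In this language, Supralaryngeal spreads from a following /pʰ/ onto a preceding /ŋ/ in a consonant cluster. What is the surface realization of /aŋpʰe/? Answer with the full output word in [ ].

The Supralaryngeal node dominates the terminals [nasal], [continuant], [lateral], [labial], [round], [coronal], [anterior], [distributed], [strident], [dorsal], [high], [back].
Spreading Supralaryngeal from /pʰ/ onto /ŋ/ replaces those values with /pʰ/'s: [−nasal], [−continuant], [−lateral], [+labial], [−round], [−coronal], [−dorsal]. Features outside Supralaryngeal ([voice], [spread glottis], [constricted glottis]) stay as in /ŋ/.
The resulting bundle matches /b/ in the inventory; substituting it for /ŋ/ gives [abpʰe].

[abpʰe]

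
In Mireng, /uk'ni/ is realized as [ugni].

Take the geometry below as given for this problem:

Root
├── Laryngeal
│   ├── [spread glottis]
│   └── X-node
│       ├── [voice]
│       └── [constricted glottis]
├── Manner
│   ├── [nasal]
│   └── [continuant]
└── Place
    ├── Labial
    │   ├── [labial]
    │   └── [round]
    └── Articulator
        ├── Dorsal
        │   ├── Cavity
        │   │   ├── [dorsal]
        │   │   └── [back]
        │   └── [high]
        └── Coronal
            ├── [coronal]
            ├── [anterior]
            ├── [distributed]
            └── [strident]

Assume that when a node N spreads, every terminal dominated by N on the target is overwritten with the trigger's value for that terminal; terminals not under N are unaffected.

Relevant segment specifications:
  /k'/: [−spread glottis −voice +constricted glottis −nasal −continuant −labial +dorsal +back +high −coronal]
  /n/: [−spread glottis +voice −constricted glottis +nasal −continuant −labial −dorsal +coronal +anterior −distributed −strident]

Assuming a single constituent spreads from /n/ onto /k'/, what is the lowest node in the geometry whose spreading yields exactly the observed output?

Comparing /k'/ with its surface form [g], the features that change are [voice], [constricted glottis].
These terminals are all dominated by X-node, and no proper subconstituent of X-node covers them all; X-node is their lowest common ancestor.
If X-node spreads, every terminal under it takes /n/'s value, producing [g] as observed.
Features on which the two segments disagree outside X-node, such as [nasal], [coronal], are unchanged — nothing dominating them spread, and X-node is the minimal sufficient constituent.

X-node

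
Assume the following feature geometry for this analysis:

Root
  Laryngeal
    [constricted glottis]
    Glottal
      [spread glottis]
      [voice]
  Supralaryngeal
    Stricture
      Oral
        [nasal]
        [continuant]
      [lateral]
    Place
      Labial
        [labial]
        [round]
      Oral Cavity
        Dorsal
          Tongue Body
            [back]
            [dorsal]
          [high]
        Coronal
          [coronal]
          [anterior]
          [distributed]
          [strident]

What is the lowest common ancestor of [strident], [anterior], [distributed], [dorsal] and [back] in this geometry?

Oral Cavity

[strident]: Root → Supralaryngeal → Place → Oral Cavity → Coronal → [strident].
[anterior]: Root → Supralaryngeal → Place → Oral Cavity → Coronal → [anterior].
[distributed]: Root → Supralaryngeal → Place → Oral Cavity → Coronal → [distributed].
[dorsal]: Root → Supralaryngeal → Place → Oral Cavity → Dorsal → Tongue Body → [dorsal].
[back]: Root → Supralaryngeal → Place → Oral Cavity → Dorsal → Tongue Body → [back].
The listed terminals split across distinct daughters of Oral Cavity, so Oral Cavity itself is the smallest node containing them all.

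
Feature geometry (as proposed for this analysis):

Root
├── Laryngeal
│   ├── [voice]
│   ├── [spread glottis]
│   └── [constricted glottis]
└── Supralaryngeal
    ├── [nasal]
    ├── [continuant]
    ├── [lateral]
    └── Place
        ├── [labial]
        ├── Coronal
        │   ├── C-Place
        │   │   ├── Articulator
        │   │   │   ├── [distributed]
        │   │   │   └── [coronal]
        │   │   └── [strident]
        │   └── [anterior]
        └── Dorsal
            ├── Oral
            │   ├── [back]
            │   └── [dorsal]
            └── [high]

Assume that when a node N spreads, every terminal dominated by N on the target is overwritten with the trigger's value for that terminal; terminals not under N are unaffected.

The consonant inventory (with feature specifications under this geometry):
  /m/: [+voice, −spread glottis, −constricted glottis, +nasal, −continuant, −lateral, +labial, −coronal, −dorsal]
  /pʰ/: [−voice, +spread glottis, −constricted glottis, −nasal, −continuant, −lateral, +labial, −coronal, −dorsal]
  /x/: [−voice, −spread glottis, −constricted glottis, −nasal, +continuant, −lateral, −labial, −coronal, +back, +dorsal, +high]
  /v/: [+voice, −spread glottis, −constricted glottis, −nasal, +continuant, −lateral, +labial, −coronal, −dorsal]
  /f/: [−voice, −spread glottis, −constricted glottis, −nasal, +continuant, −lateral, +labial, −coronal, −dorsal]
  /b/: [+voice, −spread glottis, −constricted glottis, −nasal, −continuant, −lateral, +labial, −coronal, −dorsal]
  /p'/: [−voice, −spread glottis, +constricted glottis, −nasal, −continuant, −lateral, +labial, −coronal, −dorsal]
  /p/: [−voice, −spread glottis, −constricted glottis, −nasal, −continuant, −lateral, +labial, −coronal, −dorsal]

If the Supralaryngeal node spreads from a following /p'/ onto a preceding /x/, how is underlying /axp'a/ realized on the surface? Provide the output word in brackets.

[app'a]

Supralaryngeal immediately or transitively dominates [nasal], [continuant], [lateral], [labial], [distributed], [coronal], [strident], [anterior], [back], [dorsal], [high].
The target acquires /p'/'s values for everything under Supralaryngeal — [−nasal], [−continuant], [−lateral], [+labial], [−coronal], [−dorsal] — while keeping its own [voice], [spread glottis], [constricted glottis].
The resulting bundle matches /p/ in the inventory; substituting it for /x/ gives [app'a].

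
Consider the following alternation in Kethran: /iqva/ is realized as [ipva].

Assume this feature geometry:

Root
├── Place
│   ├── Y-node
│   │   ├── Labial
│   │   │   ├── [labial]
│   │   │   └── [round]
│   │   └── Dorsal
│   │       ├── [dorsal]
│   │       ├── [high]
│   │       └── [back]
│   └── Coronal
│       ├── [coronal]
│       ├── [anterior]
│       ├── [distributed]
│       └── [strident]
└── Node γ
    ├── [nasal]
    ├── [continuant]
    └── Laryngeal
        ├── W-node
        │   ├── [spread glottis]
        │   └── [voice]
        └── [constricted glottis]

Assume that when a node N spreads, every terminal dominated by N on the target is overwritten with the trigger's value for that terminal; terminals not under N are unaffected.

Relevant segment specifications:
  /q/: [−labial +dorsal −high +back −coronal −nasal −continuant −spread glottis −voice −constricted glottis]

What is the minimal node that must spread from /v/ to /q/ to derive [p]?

/q/ and [p] differ in [labial], [round], [dorsal], [high], [back]; every other specified feature is identical.
In this geometry the lowest node dominating all of them is Y-node: every daughter of Y-node dominates only a proper subset, so no lower node suffices.
If Y-node spreads, every terminal under it takes /v/'s value, producing [p] as observed.
Features on which the two segments disagree outside Y-node, such as [voice], [continuant], are unchanged — nothing dominating them spread, and Y-node is the minimal sufficient constituent.

Y-node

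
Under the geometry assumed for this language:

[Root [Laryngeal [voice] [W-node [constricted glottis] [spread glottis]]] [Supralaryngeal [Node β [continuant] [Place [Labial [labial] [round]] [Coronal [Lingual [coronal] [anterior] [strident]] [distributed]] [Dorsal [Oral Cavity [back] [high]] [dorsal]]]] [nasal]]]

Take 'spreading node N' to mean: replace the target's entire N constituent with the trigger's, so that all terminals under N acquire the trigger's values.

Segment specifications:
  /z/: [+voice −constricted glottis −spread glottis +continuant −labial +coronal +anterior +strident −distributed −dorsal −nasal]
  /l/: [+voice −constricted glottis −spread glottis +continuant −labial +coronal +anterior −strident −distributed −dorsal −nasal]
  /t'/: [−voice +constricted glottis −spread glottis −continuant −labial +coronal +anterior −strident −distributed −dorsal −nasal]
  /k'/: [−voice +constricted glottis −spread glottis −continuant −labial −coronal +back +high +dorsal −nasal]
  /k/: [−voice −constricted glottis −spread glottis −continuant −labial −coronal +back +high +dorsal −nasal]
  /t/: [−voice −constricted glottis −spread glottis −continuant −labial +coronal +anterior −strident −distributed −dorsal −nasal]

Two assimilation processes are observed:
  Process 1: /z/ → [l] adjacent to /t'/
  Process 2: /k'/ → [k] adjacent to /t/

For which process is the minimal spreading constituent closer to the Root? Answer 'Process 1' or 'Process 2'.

Process 2

Process 1: the feature that changes is [strident]; the minimal node is [strident] (depth 6).
Process 2 alters [constricted glottis]; the lowest dominating node is [constricted glottis] (depth 3 from Root).
Depth 3 < depth 6; Process 2 involves the structurally higher constituent [constricted glottis].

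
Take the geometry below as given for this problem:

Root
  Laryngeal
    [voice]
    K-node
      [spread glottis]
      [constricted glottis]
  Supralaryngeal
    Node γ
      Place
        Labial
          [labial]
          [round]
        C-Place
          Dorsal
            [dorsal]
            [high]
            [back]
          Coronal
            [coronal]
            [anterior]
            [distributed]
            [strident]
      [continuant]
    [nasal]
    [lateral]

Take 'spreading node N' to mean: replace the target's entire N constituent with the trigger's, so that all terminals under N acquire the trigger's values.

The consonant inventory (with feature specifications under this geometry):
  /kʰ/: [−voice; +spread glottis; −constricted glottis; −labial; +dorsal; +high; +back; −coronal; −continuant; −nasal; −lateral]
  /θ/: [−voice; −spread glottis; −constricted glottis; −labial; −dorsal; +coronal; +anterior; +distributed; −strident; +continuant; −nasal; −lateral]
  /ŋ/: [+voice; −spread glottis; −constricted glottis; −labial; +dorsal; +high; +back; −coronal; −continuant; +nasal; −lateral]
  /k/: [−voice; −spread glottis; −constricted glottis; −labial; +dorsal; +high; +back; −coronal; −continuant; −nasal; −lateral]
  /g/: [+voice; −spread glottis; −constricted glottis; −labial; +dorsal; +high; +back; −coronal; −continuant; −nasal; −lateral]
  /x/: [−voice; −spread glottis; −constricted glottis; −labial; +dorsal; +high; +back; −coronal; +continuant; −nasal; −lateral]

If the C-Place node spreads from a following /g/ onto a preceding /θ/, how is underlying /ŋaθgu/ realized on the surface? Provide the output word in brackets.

[ŋaxgu]

C-Place immediately or transitively dominates [dorsal], [high], [back], [coronal], [anterior], [distributed], [strident].
Spreading C-Place from /g/ onto /θ/ replaces those values with /g/'s: [+dorsal], [+high], [+back], [−coronal]. Features outside C-Place ([voice], [spread glottis], [constricted glottis], …) stay as in /θ/.
This feature bundle is that of [x], so /ŋaθgu/ surfaces as [ŋaxgu].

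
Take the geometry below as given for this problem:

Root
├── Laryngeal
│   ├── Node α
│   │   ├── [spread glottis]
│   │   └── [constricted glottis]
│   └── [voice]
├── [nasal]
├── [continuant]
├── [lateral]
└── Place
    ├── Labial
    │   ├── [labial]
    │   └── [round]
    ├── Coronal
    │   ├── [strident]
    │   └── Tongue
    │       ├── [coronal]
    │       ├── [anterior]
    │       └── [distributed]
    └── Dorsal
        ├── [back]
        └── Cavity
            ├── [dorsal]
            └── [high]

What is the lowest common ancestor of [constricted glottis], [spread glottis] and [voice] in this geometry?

[constricted glottis] lies under Node α (below Laryngeal).
[spread glottis]: Root ▹ Laryngeal ▹ Node α ▹ [spread glottis].
[voice]: Root ▹ Laryngeal ▹ [voice].
These paths first converge at Laryngeal; no daughter of Laryngeal dominates all 3 features, so Laryngeal is the minimal constituent.

Laryngeal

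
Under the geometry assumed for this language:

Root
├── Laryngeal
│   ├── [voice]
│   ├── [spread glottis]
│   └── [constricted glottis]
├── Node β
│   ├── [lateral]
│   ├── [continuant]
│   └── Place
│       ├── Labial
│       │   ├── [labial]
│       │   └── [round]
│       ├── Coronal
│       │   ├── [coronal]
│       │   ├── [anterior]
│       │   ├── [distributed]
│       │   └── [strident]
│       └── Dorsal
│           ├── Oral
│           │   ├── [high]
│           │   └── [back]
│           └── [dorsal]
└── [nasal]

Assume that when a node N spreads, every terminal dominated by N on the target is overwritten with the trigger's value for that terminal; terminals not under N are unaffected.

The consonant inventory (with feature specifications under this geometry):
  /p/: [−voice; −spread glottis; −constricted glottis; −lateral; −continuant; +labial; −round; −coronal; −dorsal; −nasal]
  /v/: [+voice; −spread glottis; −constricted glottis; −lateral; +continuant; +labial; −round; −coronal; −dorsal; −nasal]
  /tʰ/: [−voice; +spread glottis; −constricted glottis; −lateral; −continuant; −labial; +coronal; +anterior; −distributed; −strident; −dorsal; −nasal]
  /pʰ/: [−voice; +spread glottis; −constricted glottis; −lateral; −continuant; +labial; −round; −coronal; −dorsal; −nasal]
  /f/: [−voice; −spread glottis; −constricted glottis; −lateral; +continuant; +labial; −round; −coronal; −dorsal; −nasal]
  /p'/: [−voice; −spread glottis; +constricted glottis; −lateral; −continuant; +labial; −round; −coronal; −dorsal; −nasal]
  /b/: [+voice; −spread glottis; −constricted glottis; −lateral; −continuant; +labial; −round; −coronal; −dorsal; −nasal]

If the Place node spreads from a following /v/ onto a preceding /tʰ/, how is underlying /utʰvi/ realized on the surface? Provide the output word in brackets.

[upʰvi]

The Place node dominates the terminals [labial], [round], [coronal], [anterior], [distributed], [strident], [high], [back], [dorsal].
After delinking /tʰ/'s Place and linking /v/'s, the affected terminals become [+labial], [−round], [−coronal], [−dorsal]; [voice], [spread glottis], [constricted glottis], … (outside Place) are retained from /tʰ/.
The resulting bundle matches /pʰ/ in the inventory; substituting it for /tʰ/ gives [upʰvi].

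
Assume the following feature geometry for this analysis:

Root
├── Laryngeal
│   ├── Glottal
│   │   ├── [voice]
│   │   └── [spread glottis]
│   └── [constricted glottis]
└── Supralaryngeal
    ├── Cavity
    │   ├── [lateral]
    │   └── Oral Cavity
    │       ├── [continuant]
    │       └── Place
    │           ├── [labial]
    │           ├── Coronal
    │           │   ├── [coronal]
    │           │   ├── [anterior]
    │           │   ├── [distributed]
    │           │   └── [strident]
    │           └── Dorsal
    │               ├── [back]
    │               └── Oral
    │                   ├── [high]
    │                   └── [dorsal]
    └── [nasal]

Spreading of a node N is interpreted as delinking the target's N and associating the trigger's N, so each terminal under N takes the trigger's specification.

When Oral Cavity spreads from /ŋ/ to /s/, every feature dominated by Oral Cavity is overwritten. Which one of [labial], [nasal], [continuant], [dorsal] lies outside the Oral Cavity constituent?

Oral Cavity dominates exactly [continuant], [labial], [coronal], [anterior], [distributed], [strident], [back], [high], [dorsal].
Spreading Oral Cavity replaces [continuant], [labial], [dorsal] with the trigger's values, since each sits inside the Oral Cavity constituent.
But [nasal] is a dependent of Supralaryngeal, outside Oral Cavity; it is therefore untouched by the spreading.

[nasal]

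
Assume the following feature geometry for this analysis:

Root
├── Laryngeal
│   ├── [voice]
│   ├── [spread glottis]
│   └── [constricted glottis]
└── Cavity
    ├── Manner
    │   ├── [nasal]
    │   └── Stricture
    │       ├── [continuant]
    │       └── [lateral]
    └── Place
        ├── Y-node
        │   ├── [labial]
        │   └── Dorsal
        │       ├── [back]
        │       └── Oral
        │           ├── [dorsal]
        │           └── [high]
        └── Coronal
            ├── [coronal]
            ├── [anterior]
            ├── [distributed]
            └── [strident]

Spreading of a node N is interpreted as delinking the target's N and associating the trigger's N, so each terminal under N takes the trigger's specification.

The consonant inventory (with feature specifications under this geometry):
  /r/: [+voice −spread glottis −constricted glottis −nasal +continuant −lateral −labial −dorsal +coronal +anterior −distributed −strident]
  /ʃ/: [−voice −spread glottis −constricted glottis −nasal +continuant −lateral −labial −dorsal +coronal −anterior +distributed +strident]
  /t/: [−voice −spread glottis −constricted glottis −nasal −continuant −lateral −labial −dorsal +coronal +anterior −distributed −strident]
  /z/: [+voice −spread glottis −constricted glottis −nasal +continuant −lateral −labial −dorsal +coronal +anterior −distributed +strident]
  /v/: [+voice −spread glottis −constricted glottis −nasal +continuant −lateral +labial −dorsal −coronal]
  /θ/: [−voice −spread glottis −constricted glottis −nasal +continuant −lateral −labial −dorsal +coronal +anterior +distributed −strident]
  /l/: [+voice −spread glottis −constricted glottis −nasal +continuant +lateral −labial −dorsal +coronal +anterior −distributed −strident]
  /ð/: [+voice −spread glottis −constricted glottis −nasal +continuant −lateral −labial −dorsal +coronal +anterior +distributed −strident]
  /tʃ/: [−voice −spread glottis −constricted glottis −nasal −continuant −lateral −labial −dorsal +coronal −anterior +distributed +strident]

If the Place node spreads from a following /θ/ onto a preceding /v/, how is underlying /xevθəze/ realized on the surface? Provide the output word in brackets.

Terminals under Place in this geometry: [labial], [back], [dorsal], [high], [coronal], [anterior], [distributed], [strident].
After delinking /v/'s Place and linking /θ/'s, the affected terminals become [−labial], [−dorsal], [+coronal], [+anterior], [+distributed], [−strident]; [voice], [spread glottis], [constricted glottis], … (outside Place) are retained from /v/.
This feature bundle is that of [ð], so /xevθəze/ surfaces as [xeðθəze].

[xeðθəze]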